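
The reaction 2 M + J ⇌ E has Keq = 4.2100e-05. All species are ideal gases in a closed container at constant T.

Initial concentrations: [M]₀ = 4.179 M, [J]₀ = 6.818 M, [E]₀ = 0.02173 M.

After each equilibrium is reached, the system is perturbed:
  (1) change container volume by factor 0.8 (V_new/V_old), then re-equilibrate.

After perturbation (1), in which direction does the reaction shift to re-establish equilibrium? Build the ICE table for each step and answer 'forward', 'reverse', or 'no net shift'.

Q₀ = 1.8250e-04 vs Keq = 4.2100e-05 ⇒ Q>K, reverse
Step 1:
                  M         J         E
  init        4.179     6.818   0.02173
  Δ         0.03325   0.01662  -0.01662
  eq          4.212     6.835  0.005105
  solve Keq expr → x = -0.01662; check Q = 4.2100e-05
Then change container volume by factor 0.8 (V_new/V_old).
Step 2:
                  M         J         E
  init        5.265     8.543  0.006382
  Δ       -0.007117 -0.003559  0.003559
  eq          5.258      8.54   0.00994
  solve Keq expr → x = 0.003559; check Q = 4.2100e-05

Direction: forward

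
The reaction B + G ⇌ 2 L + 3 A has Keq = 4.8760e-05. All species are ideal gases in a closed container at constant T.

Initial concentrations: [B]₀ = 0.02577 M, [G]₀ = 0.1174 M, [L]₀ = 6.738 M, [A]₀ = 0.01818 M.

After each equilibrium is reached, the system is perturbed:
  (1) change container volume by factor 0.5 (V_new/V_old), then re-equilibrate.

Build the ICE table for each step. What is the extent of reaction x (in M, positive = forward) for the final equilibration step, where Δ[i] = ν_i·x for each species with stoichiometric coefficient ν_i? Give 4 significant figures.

Q₀ = 0.09017 vs Keq = 4.8760e-05 ⇒ Q>K, reverse
Step 1:
                   B          G          L          A
  Initial    0.02577     0.1174      6.738    0.01818
  Change    0.005525   0.005525   -0.01105   -0.01657
  Equil      0.03129     0.1229      6.727   0.001606
  solve Keq expr → x = -0.005525; check Q = 4.8760e-05
Then change container volume by factor 0.5 (V_new/V_old).
Step 2:
                   B          G          L          A
  Initial    0.06259     0.2458      13.45   0.003213
  Change  5.3352e-04 5.3352e-04  -0.001067  -0.001601
  Equil      0.06312     0.2464      13.45   0.001612
  solve Keq expr → x = -5.3352e-04; check Q = 4.8760e-05

x = -5.3352e-04 M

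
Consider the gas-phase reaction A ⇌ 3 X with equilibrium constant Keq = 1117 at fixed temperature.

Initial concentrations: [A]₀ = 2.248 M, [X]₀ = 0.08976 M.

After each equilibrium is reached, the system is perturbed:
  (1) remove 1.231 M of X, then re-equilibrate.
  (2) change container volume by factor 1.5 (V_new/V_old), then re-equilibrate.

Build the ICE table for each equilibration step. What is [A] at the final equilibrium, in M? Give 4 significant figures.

[A]_eq = 0.04208 M

Q₀ = 3.2170e-04 vs Keq = 1117 ⇒ Q<K, forward
Step 1:
                  A         X
  I           2.248   0.08976
  C          -2.035     6.105
  E          0.2129     6.195
  solve Keq expr → x = 2.035; check Q = 1117
Then remove 1.231 M of X.
Step 2:
                  A         X
  I          0.2129     4.964
  C        -0.08548    0.2564
  E          0.1274     5.221
  solve Keq expr → x = 0.08548; check Q = 1117
Then change container volume by factor 1.5 (V_new/V_old).
Step 3:
                  A         X
  I         0.08492      3.48
  C        -0.04284    0.1285
  E         0.04208     3.609
  solve Keq expr → x = 0.04284; check Q = 1117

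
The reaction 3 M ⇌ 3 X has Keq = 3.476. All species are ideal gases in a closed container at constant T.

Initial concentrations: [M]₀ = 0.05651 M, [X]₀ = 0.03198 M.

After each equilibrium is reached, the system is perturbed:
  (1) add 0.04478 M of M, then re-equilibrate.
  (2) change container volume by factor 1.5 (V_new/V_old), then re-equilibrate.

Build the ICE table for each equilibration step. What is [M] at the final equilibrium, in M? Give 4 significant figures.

[M]_eq = 0.03533 M

Q₀ = 0.1812 vs Keq = 3.476 ⇒ Q<K, forward
Step 1:
                   M          X
  init       0.05651    0.03198
  Δ         -0.02132    0.02132
  eq         0.03519     0.0533
  solve Keq expr → x = 0.007108; check Q = 3.476
Then add 0.04478 M of M.
Step 2:
                   M          X
  init       0.07997     0.0533
  Δ         -0.02697    0.02697
  eq         0.05299    0.08028
  solve Keq expr → x = 0.008991; check Q = 3.476
Then change container volume by factor 1.5 (V_new/V_old).
Step 3:
                   M          X
  init       0.03533    0.05352
  Δ                0          0
  eq         0.03533    0.05352
  solve Keq expr → x = 0; check Q = 3.476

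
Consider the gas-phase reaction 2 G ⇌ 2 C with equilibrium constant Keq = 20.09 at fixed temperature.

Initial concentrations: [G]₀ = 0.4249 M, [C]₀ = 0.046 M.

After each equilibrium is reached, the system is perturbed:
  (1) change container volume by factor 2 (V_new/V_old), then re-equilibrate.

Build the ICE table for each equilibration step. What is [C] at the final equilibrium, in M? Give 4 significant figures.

[C]_eq = 0.1925 M

Q₀ = 0.01172 vs Keq = 20.09 ⇒ Q<K, forward
Step 1:
                  G         C
  I          0.4249     0.046
  C          -0.339     0.339
  E          0.0859     0.385
  solve Keq expr → x = 0.1695; check Q = 20.09
Then change container volume by factor 2 (V_new/V_old).
Step 2:
                  G         C
  I         0.04295    0.1925
  C               0         0
  E         0.04295    0.1925
  solve Keq expr → x = 0; check Q = 20.09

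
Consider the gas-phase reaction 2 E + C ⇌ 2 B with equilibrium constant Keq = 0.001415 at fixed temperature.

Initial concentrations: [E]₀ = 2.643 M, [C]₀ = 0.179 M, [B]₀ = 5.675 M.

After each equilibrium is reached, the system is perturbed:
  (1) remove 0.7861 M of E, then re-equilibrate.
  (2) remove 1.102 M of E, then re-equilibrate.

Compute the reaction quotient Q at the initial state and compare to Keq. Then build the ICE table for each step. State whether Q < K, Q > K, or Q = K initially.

Q₀ = 25.76; Q > K (proceeds reverse)

Q₀ = 25.76 vs Keq = 0.001415 ⇒ Q>K, reverse
Step 1:
                   E          C          B
  I            2.643      0.179      5.675
  C            5.185      2.592     -5.185
  E            7.828      2.771     0.4902
  solve Keq expr → x = -2.592; check Q = 0.001415
Then remove 0.7861 M of E.
Step 2:
                   E          C          B
  I            7.042      2.771     0.4902
  C          0.04465    0.02232   -0.04465
  E            7.086      2.794     0.4455
  solve Keq expr → x = -0.02232; check Q = 0.001415
Then remove 1.102 M of E.
Step 3:
                   E          C          B
  I            5.984      2.794     0.4455
  C          0.06317    0.03159   -0.06317
  E            6.048      2.825     0.3824
  solve Keq expr → x = -0.03159; check Q = 0.001415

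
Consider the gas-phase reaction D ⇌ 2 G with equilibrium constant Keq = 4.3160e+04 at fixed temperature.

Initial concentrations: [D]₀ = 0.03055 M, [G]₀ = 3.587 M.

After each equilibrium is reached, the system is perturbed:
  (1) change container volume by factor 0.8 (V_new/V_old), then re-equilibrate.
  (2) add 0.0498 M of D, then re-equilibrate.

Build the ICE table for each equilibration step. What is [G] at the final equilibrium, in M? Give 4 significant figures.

[G]_eq = 4.659 M

Q₀ = 421.2 vs Keq = 4.3160e+04 ⇒ Q<K, forward
Step 1:
                   D          G
  Initial    0.03055      3.587
  Change    -0.03024    0.06048
  Equil   3.0825e-04      3.647
  solve Keq expr → x = 0.03024; check Q = 4.3160e+04
Then change container volume by factor 0.8 (V_new/V_old).
Step 2:
                   D          G
  Initial 3.8531e-04      4.559
  Change  9.6288e-05 -1.9258e-04
  Equil   4.8160e-04      4.559
  solve Keq expr → x = -9.6288e-05; check Q = 4.3160e+04
Then add 0.0498 M of D.
Step 3:
                   D          G
  Initial    0.05028      4.559
  Change    -0.04978    0.09956
  Equil   5.0287e-04      4.659
  solve Keq expr → x = 0.04978; check Q = 4.3160e+04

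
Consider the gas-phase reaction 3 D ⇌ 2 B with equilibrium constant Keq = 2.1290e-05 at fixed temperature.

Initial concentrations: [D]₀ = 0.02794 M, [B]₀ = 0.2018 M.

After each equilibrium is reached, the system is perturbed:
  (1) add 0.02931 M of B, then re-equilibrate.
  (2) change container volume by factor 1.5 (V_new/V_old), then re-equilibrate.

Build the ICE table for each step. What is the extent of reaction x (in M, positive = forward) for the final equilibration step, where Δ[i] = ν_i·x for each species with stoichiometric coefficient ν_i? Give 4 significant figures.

x = -6.3971e-05 M

Q₀ = 1867 vs Keq = 2.1290e-05 ⇒ Q>K, reverse
Step 1:
                   D          B
  init       0.02794     0.2018
  Δ           0.3014    -0.2009
  eq          0.3293 8.7204e-04
  solve Keq expr → x = -0.1005; check Q = 2.1290e-05
Then add 0.02931 M of B.
Step 2:
                   D          B
  init        0.3293    0.03018
  Δ           0.0437   -0.02913
  eq           0.373   0.001051
  solve Keq expr → x = -0.01457; check Q = 2.1290e-05
Then change container volume by factor 1.5 (V_new/V_old).
Step 3:
                   D          B
  init        0.2487 7.0082e-04
  Δ       1.9191e-04 -1.2794e-04
  eq          0.2489 5.7288e-04
  solve Keq expr → x = -6.3971e-05; check Q = 2.1290e-05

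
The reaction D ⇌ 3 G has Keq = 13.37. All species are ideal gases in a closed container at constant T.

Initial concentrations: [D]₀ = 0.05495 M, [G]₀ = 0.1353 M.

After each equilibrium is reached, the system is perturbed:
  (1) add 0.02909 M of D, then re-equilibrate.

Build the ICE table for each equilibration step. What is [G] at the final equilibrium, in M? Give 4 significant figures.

Q₀ = 0.04507 vs Keq = 13.37 ⇒ Q<K, forward
Step 1:
                    D           G
  init        0.05495      0.1353
  Δ          -0.05304      0.1591
  eq         0.001909      0.2944
  solve Keq expr → x = 0.05304; check Q = 13.37
Then add 0.02909 M of D.
Step 2:
                    D           G
  init          0.031      0.2944
  Δ          -0.02704     0.08111
  eq         0.003961      0.3755
  solve Keq expr → x = 0.02704; check Q = 13.37

[G]_eq = 0.3755 M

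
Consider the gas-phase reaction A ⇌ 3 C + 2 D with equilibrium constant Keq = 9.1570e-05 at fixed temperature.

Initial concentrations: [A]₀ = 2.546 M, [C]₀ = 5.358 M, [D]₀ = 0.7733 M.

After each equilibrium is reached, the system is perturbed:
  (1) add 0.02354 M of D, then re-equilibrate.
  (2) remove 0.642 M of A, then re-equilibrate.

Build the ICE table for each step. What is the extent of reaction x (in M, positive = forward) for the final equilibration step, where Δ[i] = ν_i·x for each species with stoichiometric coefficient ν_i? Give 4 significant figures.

Q₀ = 36.13 vs Keq = 9.1570e-05 ⇒ Q>K, reverse
Step 1:
                   A          C          D
  Initial      2.546      5.358     0.7733
  Change      0.3857     -1.157    -0.7714
  Equil        2.932      4.201   0.001903
  solve Keq expr → x = -0.3857; check Q = 9.1570e-05
Then add 0.02354 M of D.
Step 2:
                   A          C          D
  Initial      2.932      4.201    0.02544
  Change     0.01176   -0.03527   -0.02351
  Equil        2.943      4.166   0.001931
  solve Keq expr → x = -0.01176; check Q = 9.1570e-05
Then remove 0.642 M of A.
Step 3:
                   A          C          D
  Initial      2.301      4.166   0.001931
  Change  1.1164e-04 -3.3491e-04 -2.2328e-04
  Equil        2.302      4.165   0.001708
  solve Keq expr → x = -1.1164e-04; check Q = 9.1570e-05

x = -1.1164e-04 M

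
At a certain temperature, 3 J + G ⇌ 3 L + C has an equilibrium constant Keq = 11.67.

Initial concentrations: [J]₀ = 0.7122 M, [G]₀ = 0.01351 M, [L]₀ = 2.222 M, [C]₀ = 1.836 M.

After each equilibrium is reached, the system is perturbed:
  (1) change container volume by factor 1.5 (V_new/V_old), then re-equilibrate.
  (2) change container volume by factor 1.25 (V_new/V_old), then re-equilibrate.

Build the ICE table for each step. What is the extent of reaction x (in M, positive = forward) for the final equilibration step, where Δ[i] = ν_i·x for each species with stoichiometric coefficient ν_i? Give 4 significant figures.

Q₀ = 4127 vs Keq = 11.67 ⇒ Q>K, reverse
Step 1:
                   J          G          L          C
  I           0.7122    0.01351      2.222      1.836
  C           0.6368     0.2123    -0.6368    -0.2123
  E            1.349     0.2258      1.585      1.624
  solve Keq expr → x = -0.2123; check Q = 11.67
Then change container volume by factor 1.5 (V_new/V_old).
Step 2:
                   J          G          L          C
  I           0.8993     0.1505      1.057      1.082
  C                0          0          0          0
  E           0.8993     0.1505      1.057      1.082
  solve Keq expr → x = 0; check Q = 11.67
Then change container volume by factor 1.25 (V_new/V_old).
Step 3:
                   J          G          L          C
  I           0.7195     0.1204     0.8454      0.866
  C                0          0          0          0
  E           0.7195     0.1204     0.8454      0.866
  solve Keq expr → x = 0; check Q = 11.67

x = 0 M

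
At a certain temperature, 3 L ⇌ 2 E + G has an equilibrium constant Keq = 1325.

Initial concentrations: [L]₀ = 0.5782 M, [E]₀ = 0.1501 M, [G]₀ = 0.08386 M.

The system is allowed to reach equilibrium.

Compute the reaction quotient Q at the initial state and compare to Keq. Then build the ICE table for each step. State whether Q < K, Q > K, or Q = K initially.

Q₀ = 0.009774 vs Keq = 1325 ⇒ Q<K, forward
Step 1:
                   L          E          G
  I           0.5782     0.1501    0.08386
  C          -0.5409     0.3606     0.1803
  E          0.03732     0.5107     0.2642
  solve Keq expr → x = 0.1803; check Q = 1325

Q₀ = 0.009774; Q < K (proceeds forward)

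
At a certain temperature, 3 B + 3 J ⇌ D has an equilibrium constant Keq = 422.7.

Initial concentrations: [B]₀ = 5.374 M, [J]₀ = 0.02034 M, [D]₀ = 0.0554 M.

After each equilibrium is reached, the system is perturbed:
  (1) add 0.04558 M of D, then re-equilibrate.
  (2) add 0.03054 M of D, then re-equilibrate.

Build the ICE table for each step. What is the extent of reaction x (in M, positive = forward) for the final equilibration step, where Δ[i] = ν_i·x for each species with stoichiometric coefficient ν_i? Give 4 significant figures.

x = -3.4468e-04 M

Q₀ = 42.42 vs Keq = 422.7 ⇒ Q<K, forward
Step 1:
                   B          J          D
  init         5.374    0.02034     0.0554
  Δ         -0.01067   -0.01067   0.003557
  eq           5.363   0.009669    0.05896
  solve Keq expr → x = 0.003557; check Q = 422.7
Then add 0.04558 M of D.
Step 2:
                   B          J          D
  init         5.363   0.009669     0.1045
  Δ         0.002005   0.002005 -6.6821e-04
  eq           5.365    0.01167     0.1039
  solve Keq expr → x = -6.6821e-04; check Q = 422.7
Then add 0.03054 M of D.
Step 3:
                   B          J          D
  init         5.365    0.01167     0.1344
  Δ         0.001034   0.001034 -3.4468e-04
  eq           5.366    0.01271     0.1341
  solve Keq expr → x = -3.4468e-04; check Q = 422.7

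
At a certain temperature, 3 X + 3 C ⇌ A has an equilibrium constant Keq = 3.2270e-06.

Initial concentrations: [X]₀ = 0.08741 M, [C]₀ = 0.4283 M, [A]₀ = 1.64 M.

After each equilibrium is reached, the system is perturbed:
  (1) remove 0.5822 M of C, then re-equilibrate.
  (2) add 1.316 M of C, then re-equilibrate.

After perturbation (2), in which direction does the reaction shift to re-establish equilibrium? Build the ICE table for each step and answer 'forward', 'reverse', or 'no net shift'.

Q₀ = 3.1255e+04 vs Keq = 3.2270e-06 ⇒ Q>K, reverse
Step 1:
                   X          C          A
  Initial    0.08741     0.4283       1.64
  Change       4.765      4.765     -1.588
  Equil        4.852      5.193    0.05165
  solve Keq expr → x = -1.588; check Q = 3.2270e-06
Then remove 0.5822 M of C.
Step 2:
                   X          C          A
  Initial      4.852      4.611    0.05165
  Change     0.04075    0.04075   -0.01358
  Equil        4.893      4.652    0.03806
  solve Keq expr → x = -0.01358; check Q = 3.2270e-06
Then add 1.316 M of C.
Step 3:
                   X          C          A
  Initial      4.893      5.968    0.03806
  Change      -0.101     -0.101    0.03366
  Equil        4.792      5.867    0.07172
  solve Keq expr → x = 0.03366; check Q = 3.2270e-06

Direction: forward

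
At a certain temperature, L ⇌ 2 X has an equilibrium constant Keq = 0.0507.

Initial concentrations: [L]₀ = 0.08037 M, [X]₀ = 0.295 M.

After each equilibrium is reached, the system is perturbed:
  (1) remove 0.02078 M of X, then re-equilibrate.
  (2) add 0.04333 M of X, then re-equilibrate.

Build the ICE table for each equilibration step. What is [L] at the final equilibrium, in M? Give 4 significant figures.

[L]_eq = 0.1901 M

Q₀ = 1.083 vs Keq = 0.0507 ⇒ Q>K, reverse
Step 1:
                  L         X
  I         0.08037     0.295
  C         0.09972   -0.1994
  E          0.1801   0.09555
  solve Keq expr → x = -0.09972; check Q = 0.0507
Then remove 0.02078 M of X.
Step 2:
                  L         X
  I          0.1801   0.07477
  C       -0.009159   0.01832
  E          0.1709   0.09309
  solve Keq expr → x = 0.009159; check Q = 0.0507
Then add 0.04333 M of X.
Step 3:
                  L         X
  I          0.1709    0.1364
  C         0.01913  -0.03826
  E          0.1901   0.09816
  solve Keq expr → x = -0.01913; check Q = 0.0507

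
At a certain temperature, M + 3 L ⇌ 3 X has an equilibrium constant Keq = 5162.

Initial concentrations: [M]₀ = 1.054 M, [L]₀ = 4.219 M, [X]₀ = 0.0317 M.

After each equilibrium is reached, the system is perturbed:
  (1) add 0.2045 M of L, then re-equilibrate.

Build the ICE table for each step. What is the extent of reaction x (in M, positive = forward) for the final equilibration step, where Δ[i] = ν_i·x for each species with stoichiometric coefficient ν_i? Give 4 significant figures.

Q₀ = 4.0245e-07 vs Keq = 5162 ⇒ Q<K, forward
Step 1:
                   M          L          X
  I            1.054      4.219     0.0317
  C           -1.049     -3.147      3.147
  E         0.005048      1.072      3.179
  solve Keq expr → x = 1.049; check Q = 5162
Then add 0.2045 M of L.
Step 2:
                   M          L          X
  I         0.005048      1.277      3.179
  C        -0.001998  -0.005995   0.005995
  E          0.00305      1.271      3.185
  solve Keq expr → x = 0.001998; check Q = 5162

x = 0.001998 M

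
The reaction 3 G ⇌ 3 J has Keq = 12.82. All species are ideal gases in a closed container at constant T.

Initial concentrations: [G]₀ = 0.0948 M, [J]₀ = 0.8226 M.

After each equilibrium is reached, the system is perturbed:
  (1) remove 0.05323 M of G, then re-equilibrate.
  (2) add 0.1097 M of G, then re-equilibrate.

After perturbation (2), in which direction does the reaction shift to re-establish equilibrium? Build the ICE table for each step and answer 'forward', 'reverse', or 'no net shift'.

Q₀ = 653.3 vs Keq = 12.82 ⇒ Q>K, reverse
Step 1:
                    G           J
  I            0.0948      0.8226
  C            0.1798     -0.1798
  E            0.2746      0.6428
  solve Keq expr → x = -0.05995; check Q = 12.82
Then remove 0.05323 M of G.
Step 2:
                    G           J
  I            0.2214      0.6428
  C           0.03729    -0.03729
  E            0.2587      0.6055
  solve Keq expr → x = -0.01243; check Q = 12.82
Then add 0.1097 M of G.
Step 3:
                    G           J
  I            0.3684      0.6055
  C          -0.07686     0.07686
  E            0.2915      0.6823
  solve Keq expr → x = 0.02562; check Q = 12.82

Direction: forward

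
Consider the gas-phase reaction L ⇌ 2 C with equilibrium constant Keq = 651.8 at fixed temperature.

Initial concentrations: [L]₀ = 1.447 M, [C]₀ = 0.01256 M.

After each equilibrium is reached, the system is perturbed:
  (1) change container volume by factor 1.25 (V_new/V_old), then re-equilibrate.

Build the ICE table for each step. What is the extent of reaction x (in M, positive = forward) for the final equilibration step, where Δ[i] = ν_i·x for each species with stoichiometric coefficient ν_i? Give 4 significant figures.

x = 0.002009 M

Q₀ = 1.0902e-04 vs Keq = 651.8 ⇒ Q<K, forward
Step 1:
                    L           C
  I             1.447     0.01256
  C            -1.434       2.869
  E           0.01274       2.881
  solve Keq expr → x = 1.434; check Q = 651.8
Then change container volume by factor 1.25 (V_new/V_old).
Step 2:
                    L           C
  I           0.01019       2.305
  C         -0.002009    0.004018
  E          0.008179       2.309
  solve Keq expr → x = 0.002009; check Q = 651.8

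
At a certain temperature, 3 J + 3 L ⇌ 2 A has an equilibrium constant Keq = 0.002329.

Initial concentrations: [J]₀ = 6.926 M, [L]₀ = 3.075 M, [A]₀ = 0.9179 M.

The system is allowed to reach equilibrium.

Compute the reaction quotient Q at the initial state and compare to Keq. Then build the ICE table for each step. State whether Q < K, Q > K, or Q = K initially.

Q₀ = 8.7218e-05 vs Keq = 0.002329 ⇒ Q<K, forward
Step 1:
                    J           L           A
  init          6.926       3.075      0.9179
  Δ            -1.192      -1.192      0.7946
  eq            5.734       1.883       1.712
  solve Keq expr → x = 0.3973; check Q = 0.002329

Q₀ = 8.7218e-05; Q < K (proceeds forward)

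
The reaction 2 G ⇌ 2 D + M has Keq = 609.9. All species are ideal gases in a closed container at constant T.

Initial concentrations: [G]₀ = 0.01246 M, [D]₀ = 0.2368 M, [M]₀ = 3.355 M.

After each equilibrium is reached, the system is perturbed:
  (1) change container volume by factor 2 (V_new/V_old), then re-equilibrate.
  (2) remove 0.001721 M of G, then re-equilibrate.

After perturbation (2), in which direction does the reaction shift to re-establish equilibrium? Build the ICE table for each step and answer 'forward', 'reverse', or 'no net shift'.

Q₀ = 1212 vs Keq = 609.9 ⇒ Q>K, reverse
Step 1:
                   G          D          M
  init       0.01246     0.2368      3.355
  Δ         0.004745  -0.004745  -0.002372
  eq          0.0172     0.2321      3.353
  solve Keq expr → x = -0.002372; check Q = 609.9
Then change container volume by factor 2 (V_new/V_old).
Step 2:
                   G          D          M
  init      0.008602      0.116      1.676
  Δ        -0.002392   0.002392   0.001196
  eq         0.00621     0.1184      1.678
  solve Keq expr → x = 0.001196; check Q = 609.9
Then remove 0.001721 M of G.
Step 3:
                   G          D          M
  init      0.004489     0.1184      1.678
  Δ         0.001634  -0.001634 -8.1691e-04
  eq        0.006123     0.1168      1.677
  solve Keq expr → x = -8.1691e-04; check Q = 609.9

Direction: reverse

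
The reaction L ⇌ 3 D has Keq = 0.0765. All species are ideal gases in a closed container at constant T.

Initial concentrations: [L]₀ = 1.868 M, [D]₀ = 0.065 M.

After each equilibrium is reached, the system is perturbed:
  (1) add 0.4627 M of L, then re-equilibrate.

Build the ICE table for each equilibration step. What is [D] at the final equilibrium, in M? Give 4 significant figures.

Q₀ = 1.4702e-04 vs Keq = 0.0765 ⇒ Q<K, forward
Step 1:
                   L          D
  init         1.868      0.065
  Δ          -0.1479     0.4436
  eq            1.72     0.5086
  solve Keq expr → x = 0.1479; check Q = 0.0765
Then add 0.4627 M of L.
Step 2:
                   L          D
  init         2.183     0.5086
  Δ         -0.01363    0.04089
  eq           2.169     0.5495
  solve Keq expr → x = 0.01363; check Q = 0.0765

[D]_eq = 0.5495 M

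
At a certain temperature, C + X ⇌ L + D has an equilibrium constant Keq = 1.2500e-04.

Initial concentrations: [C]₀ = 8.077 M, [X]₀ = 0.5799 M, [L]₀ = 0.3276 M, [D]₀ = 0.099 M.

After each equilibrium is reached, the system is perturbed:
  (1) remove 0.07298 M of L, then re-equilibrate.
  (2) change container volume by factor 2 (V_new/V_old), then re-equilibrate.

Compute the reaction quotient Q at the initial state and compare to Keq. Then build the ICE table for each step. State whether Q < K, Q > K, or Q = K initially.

Q₀ = 0.006924 vs Keq = 1.2500e-04 ⇒ Q>K, reverse
Step 1:
                   C          X          L          D
  I            8.077     0.5799     0.3276      0.099
  C          0.09602    0.09602   -0.09602   -0.09602
  E            8.173     0.6759     0.2316   0.002982
  solve Keq expr → x = -0.09602; check Q = 1.2500e-04
Then remove 0.07298 M of L.
Step 2:
                   C          X          L          D
  I            8.173     0.6759     0.1586   0.002982
  C        -0.001327  -0.001327   0.001327   0.001327
  E            8.172     0.6746     0.1599   0.004309
  solve Keq expr → x = 0.001327; check Q = 1.2500e-04
Then change container volume by factor 2 (V_new/V_old).
Step 3:
                   C          X          L          D
  I            4.086     0.3373    0.07996   0.002154
  C                0          0          0          0
  E            4.086     0.3373    0.07996   0.002154
  solve Keq expr → x = 0; check Q = 1.2500e-04

Q₀ = 0.006924; Q > K (proceeds reverse)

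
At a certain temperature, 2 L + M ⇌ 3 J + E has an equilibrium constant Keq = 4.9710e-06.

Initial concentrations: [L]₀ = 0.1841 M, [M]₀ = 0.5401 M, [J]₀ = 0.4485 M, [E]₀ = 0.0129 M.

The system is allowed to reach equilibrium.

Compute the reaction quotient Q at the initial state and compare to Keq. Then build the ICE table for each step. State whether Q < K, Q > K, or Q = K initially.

Q₀ = 0.06358 vs Keq = 4.9710e-06 ⇒ Q>K, reverse
Step 1:
                    L           M           J           E
  Initial      0.1841      0.5401      0.4485      0.0129
  Change       0.0258      0.0129    -0.03869     -0.0129
  Equil        0.2099       0.553      0.4098  1.7597e-06
  solve Keq expr → x = -0.0129; check Q = 4.9710e-06

Q₀ = 0.06358; Q > K (proceeds reverse)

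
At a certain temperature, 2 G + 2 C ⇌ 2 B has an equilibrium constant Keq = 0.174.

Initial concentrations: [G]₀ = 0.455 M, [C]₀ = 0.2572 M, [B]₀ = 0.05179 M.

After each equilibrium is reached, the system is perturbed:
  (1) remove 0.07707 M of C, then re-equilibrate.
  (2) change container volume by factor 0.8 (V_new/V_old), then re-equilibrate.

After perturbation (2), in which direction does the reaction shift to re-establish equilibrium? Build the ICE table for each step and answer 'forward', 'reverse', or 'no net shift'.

Direction: forward

Q₀ = 0.1959 vs Keq = 0.174 ⇒ Q>K, reverse
Step 1:
                    G           C           B
  I             0.455      0.2572     0.05179
  C          0.002292    0.002292   -0.002292
  E            0.4573      0.2595      0.0495
  solve Keq expr → x = -0.001146; check Q = 0.174
Then remove 0.07707 M of C.
Step 2:
                    G           C           B
  I            0.4573      0.1824      0.0495
  C           0.01156     0.01156    -0.01156
  E            0.4689       0.194     0.03794
  solve Keq expr → x = -0.00578; check Q = 0.174
Then change container volume by factor 0.8 (V_new/V_old).
Step 3:
                    G           C           B
  I            0.5861      0.2425     0.04742
  C         -0.008835   -0.008835    0.008835
  E            0.5772      0.2336     0.05626
  solve Keq expr → x = 0.004417; check Q = 0.174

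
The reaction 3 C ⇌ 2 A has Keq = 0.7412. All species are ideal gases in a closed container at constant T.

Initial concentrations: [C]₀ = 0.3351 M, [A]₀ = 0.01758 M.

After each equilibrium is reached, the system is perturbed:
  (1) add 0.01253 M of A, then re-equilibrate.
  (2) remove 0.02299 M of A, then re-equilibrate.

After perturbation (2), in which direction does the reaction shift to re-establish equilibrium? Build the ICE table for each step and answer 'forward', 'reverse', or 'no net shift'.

Direction: forward

Q₀ = 0.008213 vs Keq = 0.7412 ⇒ Q<K, forward
Step 1:
                  C         A
  I          0.3351   0.01758
  C         -0.1108   0.07387
  E          0.2243   0.09145
  solve Keq expr → x = 0.03694; check Q = 0.7412
Then add 0.01253 M of A.
Step 2:
                  C         A
  I          0.2243     0.104
  C        0.009752 -0.006501
  E           0.234   0.09748
  solve Keq expr → x = -0.003251; check Q = 0.7412
Then remove 0.02299 M of A.
Step 3:
                  C         A
  I           0.234   0.07449
  C        -0.01797   0.01198
  E          0.2161   0.08647
  solve Keq expr → x = 0.00599; check Q = 0.7412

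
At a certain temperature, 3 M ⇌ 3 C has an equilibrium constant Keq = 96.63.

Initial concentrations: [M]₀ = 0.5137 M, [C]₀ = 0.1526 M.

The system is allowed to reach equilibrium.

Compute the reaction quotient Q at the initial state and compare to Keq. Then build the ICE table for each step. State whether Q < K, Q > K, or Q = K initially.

Q₀ = 0.02621 vs Keq = 96.63 ⇒ Q<K, forward
Step 1:
                   M          C
  Initial     0.5137     0.1526
  Change     -0.3945     0.3945
  Equil       0.1192     0.5471
  solve Keq expr → x = 0.1315; check Q = 96.63

Q₀ = 0.02621; Q < K (proceeds forward)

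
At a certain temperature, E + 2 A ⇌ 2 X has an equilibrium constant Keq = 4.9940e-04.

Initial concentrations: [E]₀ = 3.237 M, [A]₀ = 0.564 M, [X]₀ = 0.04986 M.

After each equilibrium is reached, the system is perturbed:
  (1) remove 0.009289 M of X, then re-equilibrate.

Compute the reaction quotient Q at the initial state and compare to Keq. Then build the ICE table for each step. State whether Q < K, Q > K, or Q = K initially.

Q₀ = 0.002414; Q > K (proceeds reverse)

Q₀ = 0.002414 vs Keq = 4.9940e-04 ⇒ Q>K, reverse
Step 1:
                   E          A          X
  init         3.237      0.564    0.04986
  Δ          0.01304    0.02609   -0.02609
  eq            3.25     0.5901    0.02377
  solve Keq expr → x = -0.01304; check Q = 4.9940e-04
Then remove 0.009289 M of X.
Step 2:
                   E          A          X
  init          3.25     0.5901    0.01448
  Δ        -0.004457  -0.008914   0.008914
  eq           3.246     0.5812     0.0234
  solve Keq expr → x = 0.004457; check Q = 4.9940e-04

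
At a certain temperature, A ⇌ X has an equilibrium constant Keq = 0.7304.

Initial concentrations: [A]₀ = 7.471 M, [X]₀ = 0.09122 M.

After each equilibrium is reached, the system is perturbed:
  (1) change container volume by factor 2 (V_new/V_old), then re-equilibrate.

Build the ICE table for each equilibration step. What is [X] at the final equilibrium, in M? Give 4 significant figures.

Q₀ = 0.01221 vs Keq = 0.7304 ⇒ Q<K, forward
Step 1:
                    A           X
  Initial       7.471     0.09122
  Change       -3.101       3.101
  Equil          4.37       3.192
  solve Keq expr → x = 3.101; check Q = 0.7304
Then change container volume by factor 2 (V_new/V_old).
Step 2:
                    A           X
  Initial       2.185       1.596
  Change            0           0
  Equil         2.185       1.596
  solve Keq expr → x = 0; check Q = 0.7304

[X]_eq = 1.596 M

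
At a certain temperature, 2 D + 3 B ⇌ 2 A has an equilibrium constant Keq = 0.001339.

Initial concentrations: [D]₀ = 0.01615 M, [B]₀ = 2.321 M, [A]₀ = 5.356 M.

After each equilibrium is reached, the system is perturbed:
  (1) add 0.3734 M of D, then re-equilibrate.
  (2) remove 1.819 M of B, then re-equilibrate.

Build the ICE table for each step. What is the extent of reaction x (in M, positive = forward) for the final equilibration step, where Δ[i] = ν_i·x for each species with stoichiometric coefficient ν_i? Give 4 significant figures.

Q₀ = 8797 vs Keq = 0.001339 ⇒ Q>K, reverse
Step 1:
                  D         B         A
  I         0.01615     2.321     5.356
  C           3.166      4.75    -3.166
  E           3.183     7.071      2.19
  solve Keq expr → x = -1.583; check Q = 0.001339
Then add 0.3734 M of D.
Step 2:
                  D         B         A
  I           3.556     7.071      2.19
  C         -0.1053    -0.158    0.1053
  E           3.451     6.913     2.295
  solve Keq expr → x = 0.05266; check Q = 0.001339
Then remove 1.819 M of B.
Step 3:
                  D         B         A
  I           3.451     5.094     2.295
  C          0.3914    0.5871   -0.3914
  E           3.842     5.681     1.904
  solve Keq expr → x = -0.1957; check Q = 0.001339

x = -0.1957 M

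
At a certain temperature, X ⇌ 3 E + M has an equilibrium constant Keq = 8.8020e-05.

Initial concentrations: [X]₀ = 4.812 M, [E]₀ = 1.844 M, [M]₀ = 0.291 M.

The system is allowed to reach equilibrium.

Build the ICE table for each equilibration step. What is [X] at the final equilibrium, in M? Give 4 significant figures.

[X]_eq = 5.103 M

Q₀ = 0.3792 vs Keq = 8.8020e-05 ⇒ Q>K, reverse
Step 1:
                    X           E           M
  Initial       4.812       1.844       0.291
  Change       0.2905     -0.8715     -0.2905
  Equil         5.103      0.9725  4.8836e-04
  solve Keq expr → x = -0.2905; check Q = 8.8020e-05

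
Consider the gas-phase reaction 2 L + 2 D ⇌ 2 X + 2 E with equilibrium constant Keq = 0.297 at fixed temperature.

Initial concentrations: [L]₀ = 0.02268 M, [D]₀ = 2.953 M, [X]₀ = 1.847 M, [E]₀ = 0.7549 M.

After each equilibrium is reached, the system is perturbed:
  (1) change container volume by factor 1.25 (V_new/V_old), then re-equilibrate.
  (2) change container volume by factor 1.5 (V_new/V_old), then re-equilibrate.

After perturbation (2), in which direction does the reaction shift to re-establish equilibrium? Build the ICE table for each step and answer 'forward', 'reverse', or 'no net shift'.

Direction: no net shift

Q₀ = 433.4 vs Keq = 0.297 ⇒ Q>K, reverse
Step 1:
                   L          D          X          E
  Initial    0.02268      2.953      1.847     0.7549
  Change      0.3335     0.3335    -0.3335    -0.3335
  Equil       0.3561      3.286      1.514     0.4214
  solve Keq expr → x = -0.1667; check Q = 0.297
Then change container volume by factor 1.25 (V_new/V_old).
Step 2:
                   L          D          X          E
  Initial     0.2849      2.629      1.211     0.3372
  Change           0          0          0          0
  Equil       0.2849      2.629      1.211     0.3372
  solve Keq expr → x = 0; check Q = 0.297
Then change container volume by factor 1.5 (V_new/V_old).
Step 3:
                   L          D          X          E
  Initial     0.1899      1.753     0.8072     0.2248
  Change           0          0          0          0
  Equil       0.1899      1.753     0.8072     0.2248
  solve Keq expr → x = 0; check Q = 0.297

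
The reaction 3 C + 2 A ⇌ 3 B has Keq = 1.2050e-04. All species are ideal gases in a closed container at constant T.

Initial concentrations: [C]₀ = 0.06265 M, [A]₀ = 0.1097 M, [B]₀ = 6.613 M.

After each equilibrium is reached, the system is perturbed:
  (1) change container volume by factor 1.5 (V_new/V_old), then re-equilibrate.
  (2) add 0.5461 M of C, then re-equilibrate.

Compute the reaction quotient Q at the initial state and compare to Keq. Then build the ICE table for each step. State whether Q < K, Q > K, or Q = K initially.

Q₀ = 9.7728e+07; Q > K (proceeds reverse)

Q₀ = 9.7728e+07 vs Keq = 1.2050e-04 ⇒ Q>K, reverse
Step 1:
                    C           A           B
  I           0.06265      0.1097       6.613
  C             5.871       3.914      -5.871
  E             5.934       4.024      0.7415
  solve Keq expr → x = -1.957; check Q = 1.2050e-04
Then change container volume by factor 1.5 (V_new/V_old).
Step 2:
                    C           A           B
  I             3.956       2.683      0.4943
  C             0.101     0.06734      -0.101
  E             4.057        2.75      0.3933
  solve Keq expr → x = -0.03367; check Q = 1.2050e-04
Then add 0.5461 M of C.
Step 3:
                    C           A           B
  I             4.603        2.75      0.3933
  C          -0.04531    -0.03021     0.04531
  E             4.558        2.72      0.4386
  solve Keq expr → x = 0.0151; check Q = 1.2050e-04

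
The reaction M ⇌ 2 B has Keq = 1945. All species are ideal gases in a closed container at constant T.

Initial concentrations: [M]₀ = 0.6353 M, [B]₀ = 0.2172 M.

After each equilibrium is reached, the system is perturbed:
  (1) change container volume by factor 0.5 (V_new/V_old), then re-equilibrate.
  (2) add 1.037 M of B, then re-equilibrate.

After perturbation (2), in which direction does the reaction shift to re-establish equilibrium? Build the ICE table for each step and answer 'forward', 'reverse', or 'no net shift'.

Direction: reverse

Q₀ = 0.07426 vs Keq = 1945 ⇒ Q<K, forward
Step 1:
                  M         B
  I          0.6353    0.2172
  C         -0.6342     1.268
  E        0.001135     1.486
  solve Keq expr → x = 0.6342; check Q = 1945
Then change container volume by factor 0.5 (V_new/V_old).
Step 2:
                  M         B
  I        0.002269     2.971
  C        0.002255 -0.004511
  E        0.004525     2.967
  solve Keq expr → x = -0.002255; check Q = 1945
Then add 1.037 M of B.
Step 3:
                  M         B
  I        0.004525     4.004
  C        0.003686 -0.007372
  E        0.008211     3.996
  solve Keq expr → x = -0.003686; check Q = 1945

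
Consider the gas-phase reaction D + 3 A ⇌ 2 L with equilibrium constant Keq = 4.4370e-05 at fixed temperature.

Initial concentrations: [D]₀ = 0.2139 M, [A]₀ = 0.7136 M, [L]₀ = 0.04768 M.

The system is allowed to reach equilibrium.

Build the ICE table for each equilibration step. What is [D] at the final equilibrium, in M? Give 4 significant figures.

[D]_eq = 0.2366 M

Q₀ = 0.02925 vs Keq = 4.4370e-05 ⇒ Q>K, reverse
Step 1:
                  D         A         L
  init       0.2139    0.7136   0.04768
  Δ         0.02272   0.06816  -0.04544
  eq         0.2366    0.7818   0.00224
  solve Keq expr → x = -0.02272; check Q = 4.4370e-05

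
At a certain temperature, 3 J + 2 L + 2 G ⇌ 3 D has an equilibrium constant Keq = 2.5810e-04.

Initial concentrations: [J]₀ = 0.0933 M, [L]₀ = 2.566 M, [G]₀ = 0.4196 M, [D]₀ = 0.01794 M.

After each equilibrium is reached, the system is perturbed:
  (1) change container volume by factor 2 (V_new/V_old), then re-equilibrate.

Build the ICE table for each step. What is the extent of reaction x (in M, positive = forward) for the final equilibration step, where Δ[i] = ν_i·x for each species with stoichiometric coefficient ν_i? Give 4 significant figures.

x = -6.8887e-04 M

Q₀ = 0.006133 vs Keq = 2.5810e-04 ⇒ Q>K, reverse
Step 1:
                    J           L           G           D
  init         0.0933       2.566      0.4196     0.01794
  Δ           0.01088    0.007252    0.007252    -0.01088
  eq           0.1042       2.573      0.4269    0.007061
  solve Keq expr → x = -0.003626; check Q = 2.5810e-04
Then change container volume by factor 2 (V_new/V_old).
Step 2:
                    J           L           G           D
  init        0.05209       1.287      0.2134    0.003531
  Δ          0.002067    0.001378    0.001378   -0.002067
  eq          0.05416       1.288      0.2148    0.001464
  solve Keq expr → x = -6.8887e-04; check Q = 2.5810e-04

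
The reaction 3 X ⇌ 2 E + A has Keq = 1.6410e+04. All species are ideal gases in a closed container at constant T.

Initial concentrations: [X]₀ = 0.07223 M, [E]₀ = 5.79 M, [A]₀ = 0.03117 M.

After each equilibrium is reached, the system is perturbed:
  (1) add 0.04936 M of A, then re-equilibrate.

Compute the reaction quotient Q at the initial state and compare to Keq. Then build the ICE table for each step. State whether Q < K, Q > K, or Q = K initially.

Q₀ = 2773 vs Keq = 1.6410e+04 ⇒ Q<K, forward
Step 1:
                  X         E         A
  Initial   0.07223      5.79   0.03117
  Change    -0.0285     0.019    0.0095
  Equil     0.04373     5.809   0.04067
  solve Keq expr → x = 0.0095; check Q = 1.6410e+04
Then add 0.04936 M of A.
Step 2:
                  X         E         A
  Initial   0.04373     5.809   0.09003
  Change    0.01233 -0.008219  -0.00411
  Equil     0.05606     5.801   0.08592
  solve Keq expr → x = -0.00411; check Q = 1.6410e+04

Q₀ = 2773; Q < K (proceeds forward)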